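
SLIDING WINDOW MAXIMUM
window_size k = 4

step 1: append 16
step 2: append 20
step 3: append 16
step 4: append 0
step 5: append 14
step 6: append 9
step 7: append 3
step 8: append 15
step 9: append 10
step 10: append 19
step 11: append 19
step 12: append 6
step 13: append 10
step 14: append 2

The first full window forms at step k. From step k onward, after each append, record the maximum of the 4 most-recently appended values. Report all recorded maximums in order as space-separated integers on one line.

step 1: append 16 -> window=[16] (not full yet)
step 2: append 20 -> window=[16, 20] (not full yet)
step 3: append 16 -> window=[16, 20, 16] (not full yet)
step 4: append 0 -> window=[16, 20, 16, 0] -> max=20
step 5: append 14 -> window=[20, 16, 0, 14] -> max=20
step 6: append 9 -> window=[16, 0, 14, 9] -> max=16
step 7: append 3 -> window=[0, 14, 9, 3] -> max=14
step 8: append 15 -> window=[14, 9, 3, 15] -> max=15
step 9: append 10 -> window=[9, 3, 15, 10] -> max=15
step 10: append 19 -> window=[3, 15, 10, 19] -> max=19
step 11: append 19 -> window=[15, 10, 19, 19] -> max=19
step 12: append 6 -> window=[10, 19, 19, 6] -> max=19
step 13: append 10 -> window=[19, 19, 6, 10] -> max=19
step 14: append 2 -> window=[19, 6, 10, 2] -> max=19

Answer: 20 20 16 14 15 15 19 19 19 19 19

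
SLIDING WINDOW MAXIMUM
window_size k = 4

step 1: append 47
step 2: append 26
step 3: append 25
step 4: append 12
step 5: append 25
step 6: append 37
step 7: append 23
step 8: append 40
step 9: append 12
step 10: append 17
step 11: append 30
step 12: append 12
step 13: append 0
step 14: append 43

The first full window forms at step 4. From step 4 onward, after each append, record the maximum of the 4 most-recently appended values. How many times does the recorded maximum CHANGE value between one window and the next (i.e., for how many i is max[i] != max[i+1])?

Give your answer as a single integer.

Answer: 5

Derivation:
step 1: append 47 -> window=[47] (not full yet)
step 2: append 26 -> window=[47, 26] (not full yet)
step 3: append 25 -> window=[47, 26, 25] (not full yet)
step 4: append 12 -> window=[47, 26, 25, 12] -> max=47
step 5: append 25 -> window=[26, 25, 12, 25] -> max=26
step 6: append 37 -> window=[25, 12, 25, 37] -> max=37
step 7: append 23 -> window=[12, 25, 37, 23] -> max=37
step 8: append 40 -> window=[25, 37, 23, 40] -> max=40
step 9: append 12 -> window=[37, 23, 40, 12] -> max=40
step 10: append 17 -> window=[23, 40, 12, 17] -> max=40
step 11: append 30 -> window=[40, 12, 17, 30] -> max=40
step 12: append 12 -> window=[12, 17, 30, 12] -> max=30
step 13: append 0 -> window=[17, 30, 12, 0] -> max=30
step 14: append 43 -> window=[30, 12, 0, 43] -> max=43
Recorded maximums: 47 26 37 37 40 40 40 40 30 30 43
Changes between consecutive maximums: 5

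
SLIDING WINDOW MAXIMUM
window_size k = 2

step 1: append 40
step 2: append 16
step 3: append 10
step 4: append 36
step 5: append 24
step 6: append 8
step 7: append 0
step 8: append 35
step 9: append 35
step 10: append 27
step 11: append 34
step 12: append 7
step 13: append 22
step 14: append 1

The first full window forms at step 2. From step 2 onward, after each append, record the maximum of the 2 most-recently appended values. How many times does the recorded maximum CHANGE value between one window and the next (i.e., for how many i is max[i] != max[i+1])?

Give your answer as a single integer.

Answer: 7

Derivation:
step 1: append 40 -> window=[40] (not full yet)
step 2: append 16 -> window=[40, 16] -> max=40
step 3: append 10 -> window=[16, 10] -> max=16
step 4: append 36 -> window=[10, 36] -> max=36
step 5: append 24 -> window=[36, 24] -> max=36
step 6: append 8 -> window=[24, 8] -> max=24
step 7: append 0 -> window=[8, 0] -> max=8
step 8: append 35 -> window=[0, 35] -> max=35
step 9: append 35 -> window=[35, 35] -> max=35
step 10: append 27 -> window=[35, 27] -> max=35
step 11: append 34 -> window=[27, 34] -> max=34
step 12: append 7 -> window=[34, 7] -> max=34
step 13: append 22 -> window=[7, 22] -> max=22
step 14: append 1 -> window=[22, 1] -> max=22
Recorded maximums: 40 16 36 36 24 8 35 35 35 34 34 22 22
Changes between consecutive maximums: 7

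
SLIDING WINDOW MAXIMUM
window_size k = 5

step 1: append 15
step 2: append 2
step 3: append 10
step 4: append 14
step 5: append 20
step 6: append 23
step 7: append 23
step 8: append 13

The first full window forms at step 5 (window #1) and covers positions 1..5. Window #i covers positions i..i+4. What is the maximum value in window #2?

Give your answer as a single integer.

Answer: 23

Derivation:
step 1: append 15 -> window=[15] (not full yet)
step 2: append 2 -> window=[15, 2] (not full yet)
step 3: append 10 -> window=[15, 2, 10] (not full yet)
step 4: append 14 -> window=[15, 2, 10, 14] (not full yet)
step 5: append 20 -> window=[15, 2, 10, 14, 20] -> max=20
step 6: append 23 -> window=[2, 10, 14, 20, 23] -> max=23
Window #2 max = 23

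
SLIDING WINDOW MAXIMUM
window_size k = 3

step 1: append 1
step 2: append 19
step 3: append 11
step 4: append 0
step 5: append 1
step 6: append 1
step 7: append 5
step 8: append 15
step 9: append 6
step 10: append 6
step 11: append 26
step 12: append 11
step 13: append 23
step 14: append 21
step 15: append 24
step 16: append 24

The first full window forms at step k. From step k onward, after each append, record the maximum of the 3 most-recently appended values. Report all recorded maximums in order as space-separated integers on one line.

step 1: append 1 -> window=[1] (not full yet)
step 2: append 19 -> window=[1, 19] (not full yet)
step 3: append 11 -> window=[1, 19, 11] -> max=19
step 4: append 0 -> window=[19, 11, 0] -> max=19
step 5: append 1 -> window=[11, 0, 1] -> max=11
step 6: append 1 -> window=[0, 1, 1] -> max=1
step 7: append 5 -> window=[1, 1, 5] -> max=5
step 8: append 15 -> window=[1, 5, 15] -> max=15
step 9: append 6 -> window=[5, 15, 6] -> max=15
step 10: append 6 -> window=[15, 6, 6] -> max=15
step 11: append 26 -> window=[6, 6, 26] -> max=26
step 12: append 11 -> window=[6, 26, 11] -> max=26
step 13: append 23 -> window=[26, 11, 23] -> max=26
step 14: append 21 -> window=[11, 23, 21] -> max=23
step 15: append 24 -> window=[23, 21, 24] -> max=24
step 16: append 24 -> window=[21, 24, 24] -> max=24

Answer: 19 19 11 1 5 15 15 15 26 26 26 23 24 24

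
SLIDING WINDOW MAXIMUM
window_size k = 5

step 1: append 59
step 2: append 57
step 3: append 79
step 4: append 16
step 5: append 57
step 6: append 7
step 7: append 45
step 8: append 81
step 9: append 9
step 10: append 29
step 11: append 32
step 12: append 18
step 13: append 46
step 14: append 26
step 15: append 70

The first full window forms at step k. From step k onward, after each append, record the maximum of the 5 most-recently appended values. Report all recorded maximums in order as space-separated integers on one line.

Answer: 79 79 79 81 81 81 81 81 46 46 70

Derivation:
step 1: append 59 -> window=[59] (not full yet)
step 2: append 57 -> window=[59, 57] (not full yet)
step 3: append 79 -> window=[59, 57, 79] (not full yet)
step 4: append 16 -> window=[59, 57, 79, 16] (not full yet)
step 5: append 57 -> window=[59, 57, 79, 16, 57] -> max=79
step 6: append 7 -> window=[57, 79, 16, 57, 7] -> max=79
step 7: append 45 -> window=[79, 16, 57, 7, 45] -> max=79
step 8: append 81 -> window=[16, 57, 7, 45, 81] -> max=81
step 9: append 9 -> window=[57, 7, 45, 81, 9] -> max=81
step 10: append 29 -> window=[7, 45, 81, 9, 29] -> max=81
step 11: append 32 -> window=[45, 81, 9, 29, 32] -> max=81
step 12: append 18 -> window=[81, 9, 29, 32, 18] -> max=81
step 13: append 46 -> window=[9, 29, 32, 18, 46] -> max=46
step 14: append 26 -> window=[29, 32, 18, 46, 26] -> max=46
step 15: append 70 -> window=[32, 18, 46, 26, 70] -> max=70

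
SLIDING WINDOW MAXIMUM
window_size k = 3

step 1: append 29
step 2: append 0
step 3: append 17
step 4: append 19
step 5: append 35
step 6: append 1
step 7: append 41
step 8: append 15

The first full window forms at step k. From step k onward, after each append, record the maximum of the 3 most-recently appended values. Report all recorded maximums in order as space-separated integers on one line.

Answer: 29 19 35 35 41 41

Derivation:
step 1: append 29 -> window=[29] (not full yet)
step 2: append 0 -> window=[29, 0] (not full yet)
step 3: append 17 -> window=[29, 0, 17] -> max=29
step 4: append 19 -> window=[0, 17, 19] -> max=19
step 5: append 35 -> window=[17, 19, 35] -> max=35
step 6: append 1 -> window=[19, 35, 1] -> max=35
step 7: append 41 -> window=[35, 1, 41] -> max=41
step 8: append 15 -> window=[1, 41, 15] -> max=41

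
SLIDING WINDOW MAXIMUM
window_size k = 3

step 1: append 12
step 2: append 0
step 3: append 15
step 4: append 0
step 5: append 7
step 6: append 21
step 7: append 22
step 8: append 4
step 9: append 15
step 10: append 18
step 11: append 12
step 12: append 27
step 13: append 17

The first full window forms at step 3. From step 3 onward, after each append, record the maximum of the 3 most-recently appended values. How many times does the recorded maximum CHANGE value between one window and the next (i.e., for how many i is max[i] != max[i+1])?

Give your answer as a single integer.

Answer: 4

Derivation:
step 1: append 12 -> window=[12] (not full yet)
step 2: append 0 -> window=[12, 0] (not full yet)
step 3: append 15 -> window=[12, 0, 15] -> max=15
step 4: append 0 -> window=[0, 15, 0] -> max=15
step 5: append 7 -> window=[15, 0, 7] -> max=15
step 6: append 21 -> window=[0, 7, 21] -> max=21
step 7: append 22 -> window=[7, 21, 22] -> max=22
step 8: append 4 -> window=[21, 22, 4] -> max=22
step 9: append 15 -> window=[22, 4, 15] -> max=22
step 10: append 18 -> window=[4, 15, 18] -> max=18
step 11: append 12 -> window=[15, 18, 12] -> max=18
step 12: append 27 -> window=[18, 12, 27] -> max=27
step 13: append 17 -> window=[12, 27, 17] -> max=27
Recorded maximums: 15 15 15 21 22 22 22 18 18 27 27
Changes between consecutive maximums: 4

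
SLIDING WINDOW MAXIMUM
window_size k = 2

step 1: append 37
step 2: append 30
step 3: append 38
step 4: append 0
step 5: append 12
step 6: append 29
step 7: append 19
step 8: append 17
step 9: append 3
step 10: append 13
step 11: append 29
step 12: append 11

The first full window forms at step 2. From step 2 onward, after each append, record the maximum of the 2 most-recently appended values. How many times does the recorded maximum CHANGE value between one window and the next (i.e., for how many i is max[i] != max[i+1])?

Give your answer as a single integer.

Answer: 7

Derivation:
step 1: append 37 -> window=[37] (not full yet)
step 2: append 30 -> window=[37, 30] -> max=37
step 3: append 38 -> window=[30, 38] -> max=38
step 4: append 0 -> window=[38, 0] -> max=38
step 5: append 12 -> window=[0, 12] -> max=12
step 6: append 29 -> window=[12, 29] -> max=29
step 7: append 19 -> window=[29, 19] -> max=29
step 8: append 17 -> window=[19, 17] -> max=19
step 9: append 3 -> window=[17, 3] -> max=17
step 10: append 13 -> window=[3, 13] -> max=13
step 11: append 29 -> window=[13, 29] -> max=29
step 12: append 11 -> window=[29, 11] -> max=29
Recorded maximums: 37 38 38 12 29 29 19 17 13 29 29
Changes between consecutive maximums: 7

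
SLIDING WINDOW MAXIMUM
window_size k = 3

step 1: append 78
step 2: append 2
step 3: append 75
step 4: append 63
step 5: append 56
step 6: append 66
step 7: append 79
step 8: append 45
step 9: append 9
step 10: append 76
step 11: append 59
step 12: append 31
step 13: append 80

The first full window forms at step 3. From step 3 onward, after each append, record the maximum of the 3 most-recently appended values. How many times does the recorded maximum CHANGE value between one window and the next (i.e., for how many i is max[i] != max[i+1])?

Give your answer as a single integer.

step 1: append 78 -> window=[78] (not full yet)
step 2: append 2 -> window=[78, 2] (not full yet)
step 3: append 75 -> window=[78, 2, 75] -> max=78
step 4: append 63 -> window=[2, 75, 63] -> max=75
step 5: append 56 -> window=[75, 63, 56] -> max=75
step 6: append 66 -> window=[63, 56, 66] -> max=66
step 7: append 79 -> window=[56, 66, 79] -> max=79
step 8: append 45 -> window=[66, 79, 45] -> max=79
step 9: append 9 -> window=[79, 45, 9] -> max=79
step 10: append 76 -> window=[45, 9, 76] -> max=76
step 11: append 59 -> window=[9, 76, 59] -> max=76
step 12: append 31 -> window=[76, 59, 31] -> max=76
step 13: append 80 -> window=[59, 31, 80] -> max=80
Recorded maximums: 78 75 75 66 79 79 79 76 76 76 80
Changes between consecutive maximums: 5

Answer: 5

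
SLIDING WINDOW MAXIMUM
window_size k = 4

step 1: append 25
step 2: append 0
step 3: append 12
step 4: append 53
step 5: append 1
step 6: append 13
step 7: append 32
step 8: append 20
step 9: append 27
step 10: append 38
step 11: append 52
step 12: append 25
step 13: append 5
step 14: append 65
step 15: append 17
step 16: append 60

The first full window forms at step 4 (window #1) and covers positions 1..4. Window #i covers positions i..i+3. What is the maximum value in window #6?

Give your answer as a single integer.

step 1: append 25 -> window=[25] (not full yet)
step 2: append 0 -> window=[25, 0] (not full yet)
step 3: append 12 -> window=[25, 0, 12] (not full yet)
step 4: append 53 -> window=[25, 0, 12, 53] -> max=53
step 5: append 1 -> window=[0, 12, 53, 1] -> max=53
step 6: append 13 -> window=[12, 53, 1, 13] -> max=53
step 7: append 32 -> window=[53, 1, 13, 32] -> max=53
step 8: append 20 -> window=[1, 13, 32, 20] -> max=32
step 9: append 27 -> window=[13, 32, 20, 27] -> max=32
Window #6 max = 32

Answer: 32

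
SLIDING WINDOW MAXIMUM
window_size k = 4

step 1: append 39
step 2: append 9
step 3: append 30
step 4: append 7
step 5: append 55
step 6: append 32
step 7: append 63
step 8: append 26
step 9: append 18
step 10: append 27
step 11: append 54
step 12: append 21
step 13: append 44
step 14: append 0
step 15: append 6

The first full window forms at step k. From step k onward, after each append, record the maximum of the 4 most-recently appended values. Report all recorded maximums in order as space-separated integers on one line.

Answer: 39 55 55 63 63 63 63 54 54 54 54 44

Derivation:
step 1: append 39 -> window=[39] (not full yet)
step 2: append 9 -> window=[39, 9] (not full yet)
step 3: append 30 -> window=[39, 9, 30] (not full yet)
step 4: append 7 -> window=[39, 9, 30, 7] -> max=39
step 5: append 55 -> window=[9, 30, 7, 55] -> max=55
step 6: append 32 -> window=[30, 7, 55, 32] -> max=55
step 7: append 63 -> window=[7, 55, 32, 63] -> max=63
step 8: append 26 -> window=[55, 32, 63, 26] -> max=63
step 9: append 18 -> window=[32, 63, 26, 18] -> max=63
step 10: append 27 -> window=[63, 26, 18, 27] -> max=63
step 11: append 54 -> window=[26, 18, 27, 54] -> max=54
step 12: append 21 -> window=[18, 27, 54, 21] -> max=54
step 13: append 44 -> window=[27, 54, 21, 44] -> max=54
step 14: append 0 -> window=[54, 21, 44, 0] -> max=54
step 15: append 6 -> window=[21, 44, 0, 6] -> max=44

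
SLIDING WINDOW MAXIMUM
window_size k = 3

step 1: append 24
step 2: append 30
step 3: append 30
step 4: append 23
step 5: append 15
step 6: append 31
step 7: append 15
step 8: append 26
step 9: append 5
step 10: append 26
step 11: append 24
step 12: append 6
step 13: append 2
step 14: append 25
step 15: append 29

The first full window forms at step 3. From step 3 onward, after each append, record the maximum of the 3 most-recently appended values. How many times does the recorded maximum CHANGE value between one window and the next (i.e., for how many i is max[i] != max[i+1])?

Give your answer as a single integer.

Answer: 5

Derivation:
step 1: append 24 -> window=[24] (not full yet)
step 2: append 30 -> window=[24, 30] (not full yet)
step 3: append 30 -> window=[24, 30, 30] -> max=30
step 4: append 23 -> window=[30, 30, 23] -> max=30
step 5: append 15 -> window=[30, 23, 15] -> max=30
step 6: append 31 -> window=[23, 15, 31] -> max=31
step 7: append 15 -> window=[15, 31, 15] -> max=31
step 8: append 26 -> window=[31, 15, 26] -> max=31
step 9: append 5 -> window=[15, 26, 5] -> max=26
step 10: append 26 -> window=[26, 5, 26] -> max=26
step 11: append 24 -> window=[5, 26, 24] -> max=26
step 12: append 6 -> window=[26, 24, 6] -> max=26
step 13: append 2 -> window=[24, 6, 2] -> max=24
step 14: append 25 -> window=[6, 2, 25] -> max=25
step 15: append 29 -> window=[2, 25, 29] -> max=29
Recorded maximums: 30 30 30 31 31 31 26 26 26 26 24 25 29
Changes between consecutive maximums: 5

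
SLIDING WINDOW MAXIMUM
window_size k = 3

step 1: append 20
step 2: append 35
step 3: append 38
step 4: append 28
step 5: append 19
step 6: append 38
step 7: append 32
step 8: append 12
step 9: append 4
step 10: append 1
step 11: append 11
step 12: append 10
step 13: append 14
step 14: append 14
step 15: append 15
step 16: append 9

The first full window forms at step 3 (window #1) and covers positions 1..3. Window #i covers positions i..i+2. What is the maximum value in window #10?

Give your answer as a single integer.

Answer: 11

Derivation:
step 1: append 20 -> window=[20] (not full yet)
step 2: append 35 -> window=[20, 35] (not full yet)
step 3: append 38 -> window=[20, 35, 38] -> max=38
step 4: append 28 -> window=[35, 38, 28] -> max=38
step 5: append 19 -> window=[38, 28, 19] -> max=38
step 6: append 38 -> window=[28, 19, 38] -> max=38
step 7: append 32 -> window=[19, 38, 32] -> max=38
step 8: append 12 -> window=[38, 32, 12] -> max=38
step 9: append 4 -> window=[32, 12, 4] -> max=32
step 10: append 1 -> window=[12, 4, 1] -> max=12
step 11: append 11 -> window=[4, 1, 11] -> max=11
step 12: append 10 -> window=[1, 11, 10] -> max=11
Window #10 max = 11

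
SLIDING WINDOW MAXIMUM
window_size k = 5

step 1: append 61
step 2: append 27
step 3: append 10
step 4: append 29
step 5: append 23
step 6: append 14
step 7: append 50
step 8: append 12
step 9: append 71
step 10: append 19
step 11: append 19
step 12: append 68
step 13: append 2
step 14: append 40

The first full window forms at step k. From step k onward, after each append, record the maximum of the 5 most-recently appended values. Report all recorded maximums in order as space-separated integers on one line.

Answer: 61 29 50 50 71 71 71 71 71 68

Derivation:
step 1: append 61 -> window=[61] (not full yet)
step 2: append 27 -> window=[61, 27] (not full yet)
step 3: append 10 -> window=[61, 27, 10] (not full yet)
step 4: append 29 -> window=[61, 27, 10, 29] (not full yet)
step 5: append 23 -> window=[61, 27, 10, 29, 23] -> max=61
step 6: append 14 -> window=[27, 10, 29, 23, 14] -> max=29
step 7: append 50 -> window=[10, 29, 23, 14, 50] -> max=50
step 8: append 12 -> window=[29, 23, 14, 50, 12] -> max=50
step 9: append 71 -> window=[23, 14, 50, 12, 71] -> max=71
step 10: append 19 -> window=[14, 50, 12, 71, 19] -> max=71
step 11: append 19 -> window=[50, 12, 71, 19, 19] -> max=71
step 12: append 68 -> window=[12, 71, 19, 19, 68] -> max=71
step 13: append 2 -> window=[71, 19, 19, 68, 2] -> max=71
step 14: append 40 -> window=[19, 19, 68, 2, 40] -> max=68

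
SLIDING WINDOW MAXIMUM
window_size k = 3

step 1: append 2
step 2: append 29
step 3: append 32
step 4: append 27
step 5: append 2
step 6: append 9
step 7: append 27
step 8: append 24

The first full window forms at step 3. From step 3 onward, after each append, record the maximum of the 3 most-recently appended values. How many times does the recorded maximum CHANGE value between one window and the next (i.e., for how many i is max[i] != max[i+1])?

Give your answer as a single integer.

step 1: append 2 -> window=[2] (not full yet)
step 2: append 29 -> window=[2, 29] (not full yet)
step 3: append 32 -> window=[2, 29, 32] -> max=32
step 4: append 27 -> window=[29, 32, 27] -> max=32
step 5: append 2 -> window=[32, 27, 2] -> max=32
step 6: append 9 -> window=[27, 2, 9] -> max=27
step 7: append 27 -> window=[2, 9, 27] -> max=27
step 8: append 24 -> window=[9, 27, 24] -> max=27
Recorded maximums: 32 32 32 27 27 27
Changes between consecutive maximums: 1

Answer: 1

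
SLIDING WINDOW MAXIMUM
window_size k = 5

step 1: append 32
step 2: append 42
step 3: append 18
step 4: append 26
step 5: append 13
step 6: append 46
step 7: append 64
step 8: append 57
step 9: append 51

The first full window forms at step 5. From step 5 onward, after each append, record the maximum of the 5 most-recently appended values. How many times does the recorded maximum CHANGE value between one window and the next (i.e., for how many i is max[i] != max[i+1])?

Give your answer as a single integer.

step 1: append 32 -> window=[32] (not full yet)
step 2: append 42 -> window=[32, 42] (not full yet)
step 3: append 18 -> window=[32, 42, 18] (not full yet)
step 4: append 26 -> window=[32, 42, 18, 26] (not full yet)
step 5: append 13 -> window=[32, 42, 18, 26, 13] -> max=42
step 6: append 46 -> window=[42, 18, 26, 13, 46] -> max=46
step 7: append 64 -> window=[18, 26, 13, 46, 64] -> max=64
step 8: append 57 -> window=[26, 13, 46, 64, 57] -> max=64
step 9: append 51 -> window=[13, 46, 64, 57, 51] -> max=64
Recorded maximums: 42 46 64 64 64
Changes between consecutive maximums: 2

Answer: 2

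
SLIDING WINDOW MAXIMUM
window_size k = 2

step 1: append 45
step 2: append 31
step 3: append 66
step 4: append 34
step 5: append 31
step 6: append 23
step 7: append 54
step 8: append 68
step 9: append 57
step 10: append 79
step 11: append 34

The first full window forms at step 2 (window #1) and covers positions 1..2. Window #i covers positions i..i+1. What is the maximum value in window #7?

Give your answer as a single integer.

step 1: append 45 -> window=[45] (not full yet)
step 2: append 31 -> window=[45, 31] -> max=45
step 3: append 66 -> window=[31, 66] -> max=66
step 4: append 34 -> window=[66, 34] -> max=66
step 5: append 31 -> window=[34, 31] -> max=34
step 6: append 23 -> window=[31, 23] -> max=31
step 7: append 54 -> window=[23, 54] -> max=54
step 8: append 68 -> window=[54, 68] -> max=68
Window #7 max = 68

Answer: 68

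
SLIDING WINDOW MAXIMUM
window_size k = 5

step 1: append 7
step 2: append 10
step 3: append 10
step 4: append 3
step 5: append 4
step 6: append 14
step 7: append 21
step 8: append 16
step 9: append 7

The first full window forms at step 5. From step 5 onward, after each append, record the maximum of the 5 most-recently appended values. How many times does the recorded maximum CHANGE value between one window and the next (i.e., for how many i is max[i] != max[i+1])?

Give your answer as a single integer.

Answer: 2

Derivation:
step 1: append 7 -> window=[7] (not full yet)
step 2: append 10 -> window=[7, 10] (not full yet)
step 3: append 10 -> window=[7, 10, 10] (not full yet)
step 4: append 3 -> window=[7, 10, 10, 3] (not full yet)
step 5: append 4 -> window=[7, 10, 10, 3, 4] -> max=10
step 6: append 14 -> window=[10, 10, 3, 4, 14] -> max=14
step 7: append 21 -> window=[10, 3, 4, 14, 21] -> max=21
step 8: append 16 -> window=[3, 4, 14, 21, 16] -> max=21
step 9: append 7 -> window=[4, 14, 21, 16, 7] -> max=21
Recorded maximums: 10 14 21 21 21
Changes between consecutive maximums: 2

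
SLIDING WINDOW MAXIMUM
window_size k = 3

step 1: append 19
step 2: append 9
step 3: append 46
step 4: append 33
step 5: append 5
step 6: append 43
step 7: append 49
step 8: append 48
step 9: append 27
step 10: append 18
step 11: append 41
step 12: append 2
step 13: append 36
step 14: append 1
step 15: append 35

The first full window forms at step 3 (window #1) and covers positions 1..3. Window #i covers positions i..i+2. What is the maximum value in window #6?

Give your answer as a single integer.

step 1: append 19 -> window=[19] (not full yet)
step 2: append 9 -> window=[19, 9] (not full yet)
step 3: append 46 -> window=[19, 9, 46] -> max=46
step 4: append 33 -> window=[9, 46, 33] -> max=46
step 5: append 5 -> window=[46, 33, 5] -> max=46
step 6: append 43 -> window=[33, 5, 43] -> max=43
step 7: append 49 -> window=[5, 43, 49] -> max=49
step 8: append 48 -> window=[43, 49, 48] -> max=49
Window #6 max = 49

Answer: 49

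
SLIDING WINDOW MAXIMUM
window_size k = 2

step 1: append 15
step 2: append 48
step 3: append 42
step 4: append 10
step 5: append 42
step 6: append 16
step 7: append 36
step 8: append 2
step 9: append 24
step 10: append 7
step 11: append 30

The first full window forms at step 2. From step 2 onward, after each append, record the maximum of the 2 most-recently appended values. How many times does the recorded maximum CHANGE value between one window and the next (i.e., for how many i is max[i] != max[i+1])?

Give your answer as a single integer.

Answer: 4

Derivation:
step 1: append 15 -> window=[15] (not full yet)
step 2: append 48 -> window=[15, 48] -> max=48
step 3: append 42 -> window=[48, 42] -> max=48
step 4: append 10 -> window=[42, 10] -> max=42
step 5: append 42 -> window=[10, 42] -> max=42
step 6: append 16 -> window=[42, 16] -> max=42
step 7: append 36 -> window=[16, 36] -> max=36
step 8: append 2 -> window=[36, 2] -> max=36
step 9: append 24 -> window=[2, 24] -> max=24
step 10: append 7 -> window=[24, 7] -> max=24
step 11: append 30 -> window=[7, 30] -> max=30
Recorded maximums: 48 48 42 42 42 36 36 24 24 30
Changes between consecutive maximums: 4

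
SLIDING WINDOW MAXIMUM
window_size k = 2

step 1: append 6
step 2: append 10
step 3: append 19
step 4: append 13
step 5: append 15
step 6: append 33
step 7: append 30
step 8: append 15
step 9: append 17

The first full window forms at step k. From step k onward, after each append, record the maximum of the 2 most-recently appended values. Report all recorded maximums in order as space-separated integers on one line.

step 1: append 6 -> window=[6] (not full yet)
step 2: append 10 -> window=[6, 10] -> max=10
step 3: append 19 -> window=[10, 19] -> max=19
step 4: append 13 -> window=[19, 13] -> max=19
step 5: append 15 -> window=[13, 15] -> max=15
step 6: append 33 -> window=[15, 33] -> max=33
step 7: append 30 -> window=[33, 30] -> max=33
step 8: append 15 -> window=[30, 15] -> max=30
step 9: append 17 -> window=[15, 17] -> max=17

Answer: 10 19 19 15 33 33 30 17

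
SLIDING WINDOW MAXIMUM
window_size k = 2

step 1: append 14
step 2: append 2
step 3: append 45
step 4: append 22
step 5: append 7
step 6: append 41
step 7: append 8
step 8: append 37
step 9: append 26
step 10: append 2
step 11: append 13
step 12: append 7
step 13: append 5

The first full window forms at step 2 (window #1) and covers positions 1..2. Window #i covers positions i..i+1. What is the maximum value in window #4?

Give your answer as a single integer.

step 1: append 14 -> window=[14] (not full yet)
step 2: append 2 -> window=[14, 2] -> max=14
step 3: append 45 -> window=[2, 45] -> max=45
step 4: append 22 -> window=[45, 22] -> max=45
step 5: append 7 -> window=[22, 7] -> max=22
Window #4 max = 22

Answer: 22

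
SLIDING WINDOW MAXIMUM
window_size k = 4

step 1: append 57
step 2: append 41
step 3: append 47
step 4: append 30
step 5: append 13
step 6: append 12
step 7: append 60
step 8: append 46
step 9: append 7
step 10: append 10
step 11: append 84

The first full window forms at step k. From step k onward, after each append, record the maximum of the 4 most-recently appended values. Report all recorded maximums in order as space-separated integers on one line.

step 1: append 57 -> window=[57] (not full yet)
step 2: append 41 -> window=[57, 41] (not full yet)
step 3: append 47 -> window=[57, 41, 47] (not full yet)
step 4: append 30 -> window=[57, 41, 47, 30] -> max=57
step 5: append 13 -> window=[41, 47, 30, 13] -> max=47
step 6: append 12 -> window=[47, 30, 13, 12] -> max=47
step 7: append 60 -> window=[30, 13, 12, 60] -> max=60
step 8: append 46 -> window=[13, 12, 60, 46] -> max=60
step 9: append 7 -> window=[12, 60, 46, 7] -> max=60
step 10: append 10 -> window=[60, 46, 7, 10] -> max=60
step 11: append 84 -> window=[46, 7, 10, 84] -> max=84

Answer: 57 47 47 60 60 60 60 84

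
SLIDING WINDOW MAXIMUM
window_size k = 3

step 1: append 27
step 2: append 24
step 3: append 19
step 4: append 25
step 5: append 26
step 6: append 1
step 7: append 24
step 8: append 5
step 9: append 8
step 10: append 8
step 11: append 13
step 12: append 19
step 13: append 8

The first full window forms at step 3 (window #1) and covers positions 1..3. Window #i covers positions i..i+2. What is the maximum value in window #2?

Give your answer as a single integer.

step 1: append 27 -> window=[27] (not full yet)
step 2: append 24 -> window=[27, 24] (not full yet)
step 3: append 19 -> window=[27, 24, 19] -> max=27
step 4: append 25 -> window=[24, 19, 25] -> max=25
Window #2 max = 25

Answer: 25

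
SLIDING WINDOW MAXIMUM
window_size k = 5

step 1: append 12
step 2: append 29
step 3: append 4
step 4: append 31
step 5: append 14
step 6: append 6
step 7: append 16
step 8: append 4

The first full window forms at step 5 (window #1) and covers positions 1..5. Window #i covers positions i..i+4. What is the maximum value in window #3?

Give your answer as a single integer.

Answer: 31

Derivation:
step 1: append 12 -> window=[12] (not full yet)
step 2: append 29 -> window=[12, 29] (not full yet)
step 3: append 4 -> window=[12, 29, 4] (not full yet)
step 4: append 31 -> window=[12, 29, 4, 31] (not full yet)
step 5: append 14 -> window=[12, 29, 4, 31, 14] -> max=31
step 6: append 6 -> window=[29, 4, 31, 14, 6] -> max=31
step 7: append 16 -> window=[4, 31, 14, 6, 16] -> max=31
Window #3 max = 31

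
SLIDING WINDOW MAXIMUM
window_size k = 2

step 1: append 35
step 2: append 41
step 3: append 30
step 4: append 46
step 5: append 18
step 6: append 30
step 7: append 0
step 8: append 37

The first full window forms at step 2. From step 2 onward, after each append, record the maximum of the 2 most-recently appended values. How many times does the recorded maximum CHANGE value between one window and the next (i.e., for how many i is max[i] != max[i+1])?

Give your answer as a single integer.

step 1: append 35 -> window=[35] (not full yet)
step 2: append 41 -> window=[35, 41] -> max=41
step 3: append 30 -> window=[41, 30] -> max=41
step 4: append 46 -> window=[30, 46] -> max=46
step 5: append 18 -> window=[46, 18] -> max=46
step 6: append 30 -> window=[18, 30] -> max=30
step 7: append 0 -> window=[30, 0] -> max=30
step 8: append 37 -> window=[0, 37] -> max=37
Recorded maximums: 41 41 46 46 30 30 37
Changes between consecutive maximums: 3

Answer: 3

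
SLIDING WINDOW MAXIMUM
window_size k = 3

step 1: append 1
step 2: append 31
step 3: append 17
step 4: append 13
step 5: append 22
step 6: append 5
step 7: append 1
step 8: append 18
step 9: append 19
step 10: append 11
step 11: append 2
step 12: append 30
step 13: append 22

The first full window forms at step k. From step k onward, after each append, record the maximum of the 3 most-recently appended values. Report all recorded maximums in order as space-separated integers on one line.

Answer: 31 31 22 22 22 18 19 19 19 30 30

Derivation:
step 1: append 1 -> window=[1] (not full yet)
step 2: append 31 -> window=[1, 31] (not full yet)
step 3: append 17 -> window=[1, 31, 17] -> max=31
step 4: append 13 -> window=[31, 17, 13] -> max=31
step 5: append 22 -> window=[17, 13, 22] -> max=22
step 6: append 5 -> window=[13, 22, 5] -> max=22
step 7: append 1 -> window=[22, 5, 1] -> max=22
step 8: append 18 -> window=[5, 1, 18] -> max=18
step 9: append 19 -> window=[1, 18, 19] -> max=19
step 10: append 11 -> window=[18, 19, 11] -> max=19
step 11: append 2 -> window=[19, 11, 2] -> max=19
step 12: append 30 -> window=[11, 2, 30] -> max=30
step 13: append 22 -> window=[2, 30, 22] -> max=30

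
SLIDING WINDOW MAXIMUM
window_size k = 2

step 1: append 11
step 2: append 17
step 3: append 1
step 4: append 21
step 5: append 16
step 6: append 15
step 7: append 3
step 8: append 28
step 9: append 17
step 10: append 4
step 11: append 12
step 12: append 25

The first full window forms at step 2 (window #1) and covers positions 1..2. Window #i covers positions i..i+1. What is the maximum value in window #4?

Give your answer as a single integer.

Answer: 21

Derivation:
step 1: append 11 -> window=[11] (not full yet)
step 2: append 17 -> window=[11, 17] -> max=17
step 3: append 1 -> window=[17, 1] -> max=17
step 4: append 21 -> window=[1, 21] -> max=21
step 5: append 16 -> window=[21, 16] -> max=21
Window #4 max = 21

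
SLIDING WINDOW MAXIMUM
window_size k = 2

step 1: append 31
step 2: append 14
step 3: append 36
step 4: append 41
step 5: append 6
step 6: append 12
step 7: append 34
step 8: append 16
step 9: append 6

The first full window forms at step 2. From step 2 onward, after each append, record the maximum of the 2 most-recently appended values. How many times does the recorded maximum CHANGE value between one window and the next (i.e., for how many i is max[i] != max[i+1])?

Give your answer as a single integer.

Answer: 5

Derivation:
step 1: append 31 -> window=[31] (not full yet)
step 2: append 14 -> window=[31, 14] -> max=31
step 3: append 36 -> window=[14, 36] -> max=36
step 4: append 41 -> window=[36, 41] -> max=41
step 5: append 6 -> window=[41, 6] -> max=41
step 6: append 12 -> window=[6, 12] -> max=12
step 7: append 34 -> window=[12, 34] -> max=34
step 8: append 16 -> window=[34, 16] -> max=34
step 9: append 6 -> window=[16, 6] -> max=16
Recorded maximums: 31 36 41 41 12 34 34 16
Changes between consecutive maximums: 5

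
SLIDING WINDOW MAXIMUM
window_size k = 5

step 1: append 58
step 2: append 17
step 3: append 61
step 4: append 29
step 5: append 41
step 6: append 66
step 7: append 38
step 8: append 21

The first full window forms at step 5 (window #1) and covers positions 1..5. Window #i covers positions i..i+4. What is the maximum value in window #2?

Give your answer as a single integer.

Answer: 66

Derivation:
step 1: append 58 -> window=[58] (not full yet)
step 2: append 17 -> window=[58, 17] (not full yet)
step 3: append 61 -> window=[58, 17, 61] (not full yet)
step 4: append 29 -> window=[58, 17, 61, 29] (not full yet)
step 5: append 41 -> window=[58, 17, 61, 29, 41] -> max=61
step 6: append 66 -> window=[17, 61, 29, 41, 66] -> max=66
Window #2 max = 66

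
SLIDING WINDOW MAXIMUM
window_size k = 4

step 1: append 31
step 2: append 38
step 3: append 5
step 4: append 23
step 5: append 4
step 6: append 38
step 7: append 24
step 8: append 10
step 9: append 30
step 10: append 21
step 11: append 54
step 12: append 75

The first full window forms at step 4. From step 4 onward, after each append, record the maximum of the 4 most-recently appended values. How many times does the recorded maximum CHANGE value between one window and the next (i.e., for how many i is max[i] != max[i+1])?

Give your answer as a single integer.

Answer: 3

Derivation:
step 1: append 31 -> window=[31] (not full yet)
step 2: append 38 -> window=[31, 38] (not full yet)
step 3: append 5 -> window=[31, 38, 5] (not full yet)
step 4: append 23 -> window=[31, 38, 5, 23] -> max=38
step 5: append 4 -> window=[38, 5, 23, 4] -> max=38
step 6: append 38 -> window=[5, 23, 4, 38] -> max=38
step 7: append 24 -> window=[23, 4, 38, 24] -> max=38
step 8: append 10 -> window=[4, 38, 24, 10] -> max=38
step 9: append 30 -> window=[38, 24, 10, 30] -> max=38
step 10: append 21 -> window=[24, 10, 30, 21] -> max=30
step 11: append 54 -> window=[10, 30, 21, 54] -> max=54
step 12: append 75 -> window=[30, 21, 54, 75] -> max=75
Recorded maximums: 38 38 38 38 38 38 30 54 75
Changes between consecutive maximums: 3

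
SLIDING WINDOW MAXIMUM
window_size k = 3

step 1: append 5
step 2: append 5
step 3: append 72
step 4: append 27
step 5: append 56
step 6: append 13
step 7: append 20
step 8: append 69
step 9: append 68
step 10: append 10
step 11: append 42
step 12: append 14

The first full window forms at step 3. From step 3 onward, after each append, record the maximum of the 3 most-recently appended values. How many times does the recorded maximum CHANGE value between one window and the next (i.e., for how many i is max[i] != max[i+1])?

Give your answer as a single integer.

Answer: 4

Derivation:
step 1: append 5 -> window=[5] (not full yet)
step 2: append 5 -> window=[5, 5] (not full yet)
step 3: append 72 -> window=[5, 5, 72] -> max=72
step 4: append 27 -> window=[5, 72, 27] -> max=72
step 5: append 56 -> window=[72, 27, 56] -> max=72
step 6: append 13 -> window=[27, 56, 13] -> max=56
step 7: append 20 -> window=[56, 13, 20] -> max=56
step 8: append 69 -> window=[13, 20, 69] -> max=69
step 9: append 68 -> window=[20, 69, 68] -> max=69
step 10: append 10 -> window=[69, 68, 10] -> max=69
step 11: append 42 -> window=[68, 10, 42] -> max=68
step 12: append 14 -> window=[10, 42, 14] -> max=42
Recorded maximums: 72 72 72 56 56 69 69 69 68 42
Changes between consecutive maximums: 4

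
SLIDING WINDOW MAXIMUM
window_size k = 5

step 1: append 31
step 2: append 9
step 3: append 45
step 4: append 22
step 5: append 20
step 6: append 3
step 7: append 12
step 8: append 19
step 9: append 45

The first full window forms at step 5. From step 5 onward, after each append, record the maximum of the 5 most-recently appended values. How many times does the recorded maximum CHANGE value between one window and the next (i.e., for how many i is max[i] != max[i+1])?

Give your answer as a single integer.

Answer: 2

Derivation:
step 1: append 31 -> window=[31] (not full yet)
step 2: append 9 -> window=[31, 9] (not full yet)
step 3: append 45 -> window=[31, 9, 45] (not full yet)
step 4: append 22 -> window=[31, 9, 45, 22] (not full yet)
step 5: append 20 -> window=[31, 9, 45, 22, 20] -> max=45
step 6: append 3 -> window=[9, 45, 22, 20, 3] -> max=45
step 7: append 12 -> window=[45, 22, 20, 3, 12] -> max=45
step 8: append 19 -> window=[22, 20, 3, 12, 19] -> max=22
step 9: append 45 -> window=[20, 3, 12, 19, 45] -> max=45
Recorded maximums: 45 45 45 22 45
Changes between consecutive maximums: 2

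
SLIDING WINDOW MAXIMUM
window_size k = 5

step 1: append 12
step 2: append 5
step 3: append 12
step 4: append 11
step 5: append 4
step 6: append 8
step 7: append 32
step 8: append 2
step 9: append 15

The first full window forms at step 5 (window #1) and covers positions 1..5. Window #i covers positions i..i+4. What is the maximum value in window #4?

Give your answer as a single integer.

Answer: 32

Derivation:
step 1: append 12 -> window=[12] (not full yet)
step 2: append 5 -> window=[12, 5] (not full yet)
step 3: append 12 -> window=[12, 5, 12] (not full yet)
step 4: append 11 -> window=[12, 5, 12, 11] (not full yet)
step 5: append 4 -> window=[12, 5, 12, 11, 4] -> max=12
step 6: append 8 -> window=[5, 12, 11, 4, 8] -> max=12
step 7: append 32 -> window=[12, 11, 4, 8, 32] -> max=32
step 8: append 2 -> window=[11, 4, 8, 32, 2] -> max=32
Window #4 max = 32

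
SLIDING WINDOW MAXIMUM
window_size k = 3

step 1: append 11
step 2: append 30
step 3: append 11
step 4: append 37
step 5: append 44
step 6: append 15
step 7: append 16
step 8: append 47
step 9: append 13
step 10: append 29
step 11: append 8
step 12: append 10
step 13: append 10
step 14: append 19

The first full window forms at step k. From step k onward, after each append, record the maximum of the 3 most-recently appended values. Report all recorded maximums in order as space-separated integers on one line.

step 1: append 11 -> window=[11] (not full yet)
step 2: append 30 -> window=[11, 30] (not full yet)
step 3: append 11 -> window=[11, 30, 11] -> max=30
step 4: append 37 -> window=[30, 11, 37] -> max=37
step 5: append 44 -> window=[11, 37, 44] -> max=44
step 6: append 15 -> window=[37, 44, 15] -> max=44
step 7: append 16 -> window=[44, 15, 16] -> max=44
step 8: append 47 -> window=[15, 16, 47] -> max=47
step 9: append 13 -> window=[16, 47, 13] -> max=47
step 10: append 29 -> window=[47, 13, 29] -> max=47
step 11: append 8 -> window=[13, 29, 8] -> max=29
step 12: append 10 -> window=[29, 8, 10] -> max=29
step 13: append 10 -> window=[8, 10, 10] -> max=10
step 14: append 19 -> window=[10, 10, 19] -> max=19

Answer: 30 37 44 44 44 47 47 47 29 29 10 19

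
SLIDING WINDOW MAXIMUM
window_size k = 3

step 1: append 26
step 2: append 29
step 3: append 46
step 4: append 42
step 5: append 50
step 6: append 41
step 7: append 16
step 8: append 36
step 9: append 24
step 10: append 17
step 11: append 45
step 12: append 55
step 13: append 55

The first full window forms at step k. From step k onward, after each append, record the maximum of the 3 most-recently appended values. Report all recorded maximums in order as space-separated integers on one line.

step 1: append 26 -> window=[26] (not full yet)
step 2: append 29 -> window=[26, 29] (not full yet)
step 3: append 46 -> window=[26, 29, 46] -> max=46
step 4: append 42 -> window=[29, 46, 42] -> max=46
step 5: append 50 -> window=[46, 42, 50] -> max=50
step 6: append 41 -> window=[42, 50, 41] -> max=50
step 7: append 16 -> window=[50, 41, 16] -> max=50
step 8: append 36 -> window=[41, 16, 36] -> max=41
step 9: append 24 -> window=[16, 36, 24] -> max=36
step 10: append 17 -> window=[36, 24, 17] -> max=36
step 11: append 45 -> window=[24, 17, 45] -> max=45
step 12: append 55 -> window=[17, 45, 55] -> max=55
step 13: append 55 -> window=[45, 55, 55] -> max=55

Answer: 46 46 50 50 50 41 36 36 45 55 55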